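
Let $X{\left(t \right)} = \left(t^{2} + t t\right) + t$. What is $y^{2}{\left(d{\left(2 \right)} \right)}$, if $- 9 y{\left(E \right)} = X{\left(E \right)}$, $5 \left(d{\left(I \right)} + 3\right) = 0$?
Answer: $\frac{25}{9} \approx 2.7778$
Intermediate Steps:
$d{\left(I \right)} = -3$ ($d{\left(I \right)} = -3 + \frac{1}{5} \cdot 0 = -3 + 0 = -3$)
$X{\left(t \right)} = t + 2 t^{2}$ ($X{\left(t \right)} = \left(t^{2} + t^{2}\right) + t = 2 t^{2} + t = t + 2 t^{2}$)
$y{\left(E \right)} = - \frac{E \left(1 + 2 E\right)}{9}$
$y^{2}{\left(d{\left(2 \right)} \right)} = \left(\left(- \frac{1}{9}\right) \left(-3\right) \left(1 + 2 \left(-3\right)\right)\right)^{2} = \left(\left(- \frac{1}{9}\right) \left(-3\right) \left(1 - 6\right)\right)^{2} = \left(\left(- \frac{1}{9}\right) \left(-3\right) \left(-5\right)\right)^{2} = \left(- \frac{5}{3}\right)^{2} = \frac{25}{9}$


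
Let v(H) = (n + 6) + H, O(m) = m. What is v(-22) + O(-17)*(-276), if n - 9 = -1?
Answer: 4684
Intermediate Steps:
n = 8 (n = 9 - 1 = 8)
v(H) = 14 + H (v(H) = (8 + 6) + H = 14 + H)
v(-22) + O(-17)*(-276) = (14 - 22) - 17*(-276) = -8 + 4692 = 4684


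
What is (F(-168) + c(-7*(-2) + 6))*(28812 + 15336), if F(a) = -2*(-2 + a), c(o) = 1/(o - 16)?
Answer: 15021357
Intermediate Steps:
c(o) = 1/(-16 + o)
F(a) = 4 - 2*a
(F(-168) + c(-7*(-2) + 6))*(28812 + 15336) = ((4 - 2*(-168)) + 1/(-16 + (-7*(-2) + 6)))*(28812 + 15336) = ((4 + 336) + 1/(-16 + (14 + 6)))*44148 = (340 + 1/(-16 + 20))*44148 = (340 + 1/4)*44148 = (1361/4)*44148 = 15021357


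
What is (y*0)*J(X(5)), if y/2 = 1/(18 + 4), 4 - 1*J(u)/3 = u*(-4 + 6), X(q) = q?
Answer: 0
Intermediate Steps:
J(u) = 12 - 6*u (J(u) = 12 - 3*u*(-4 + 6) = 12 - 3*u*2 = 12 - 6*u)
y = 1/11 (y = 2/(18 + 4) = 2/22 = 2*(1/22) = 1/11 ≈ 0.090909)
(y*0)*J(X(5)) = ((1/11)*0)*(12 - 6*5) = 0*(12 - 30) = 0*(-18) = 0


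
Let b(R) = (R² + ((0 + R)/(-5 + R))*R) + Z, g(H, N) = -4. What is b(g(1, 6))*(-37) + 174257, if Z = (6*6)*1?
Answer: 1551589/9 ≈ 1.7240e+5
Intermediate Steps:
Z = 36 (Z = 36*1 = 36)
b(R) = 36 + R² + R²/(-5 + R) (b(R) = (R² + ((0 + R)/(-5 + R))*R) + 36 = (R² + (R/(-5 + R))*R) + 36 = (R² + R²/(-5 + R)) + 36 = 36 + R² + R²/(-5 + R))
b(g(1, 6))*(-37) + 174257 = ((-180 + (-4)³ - 4*(-4)² + 36*(-4))/(-5 - 4))*(-37) + 174257 = ((-180 - 64 - 4*16 - 144)/(-9))*(-37) + 174257 = -(-180 - 64 - 64 - 144)/9*(-37) + 174257 = -⅑*(-452)*(-37) + 174257 = (452/9)*(-37) + 174257 = -16724/9 + 174257 = 1551589/9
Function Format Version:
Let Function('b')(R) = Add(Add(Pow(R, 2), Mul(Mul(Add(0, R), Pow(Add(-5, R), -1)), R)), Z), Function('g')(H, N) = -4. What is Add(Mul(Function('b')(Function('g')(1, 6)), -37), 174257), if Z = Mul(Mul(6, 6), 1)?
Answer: Rational(1551589, 9) ≈ 1.7240e+5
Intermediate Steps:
Z = 36 (Z = Mul(36, 1) = 36)
Function('b')(R) = Add(36, Pow(R, 2), Mul(Pow(R, 2), Pow(Add(-5, R), -1))) (Function('b')(R) = Add(Add(Pow(R, 2), Mul(Mul(Add(0, R), Pow(Add(-5, R), -1)), R)), 36) = Add(Add(Pow(R, 2), Mul(Mul(R, Pow(Add(-5, R), -1)), R)), 36) = Add(Add(Pow(R, 2), Mul(Pow(R, 2), Pow(Add(-5, R), -1))), 36) = Add(36, Pow(R, 2), Mul(Pow(R, 2), Pow(Add(-5, R), -1))))
Add(Mul(Function('b')(Function('g')(1, 6)), -37), 174257) = Add(Mul(Mul(Pow(Add(-5, -4), -1), Add(-180, Pow(-4, 3), Mul(-4, Pow(-4, 2)), Mul(36, -4))), -37), 174257) = Add(Mul(Mul(Pow(-9, -1), Add(-180, -64, Mul(-4, 16), -144)), -37), 174257) = Add(Mul(Mul(Rational(-1, 9), Add(-180, -64, -64, -144)), -37), 174257) = Add(Mul(Mul(Rational(-1, 9), -452), -37), 174257) = Add(Mul(Rational(452, 9), -37), 174257) = Add(Rational(-16724, 9), 174257) = Rational(1551589, 9)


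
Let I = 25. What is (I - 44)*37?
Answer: -703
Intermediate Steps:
(I - 44)*37 = (25 - 44)*37 = -19*37 = -703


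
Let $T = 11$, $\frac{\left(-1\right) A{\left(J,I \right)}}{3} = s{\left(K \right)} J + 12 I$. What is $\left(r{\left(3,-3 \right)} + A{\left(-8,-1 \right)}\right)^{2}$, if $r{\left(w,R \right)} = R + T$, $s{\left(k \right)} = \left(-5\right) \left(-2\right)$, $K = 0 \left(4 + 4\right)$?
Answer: $80656$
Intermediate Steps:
$K = 0$ ($K = 0 \cdot 8 = 0$)
$s{\left(k \right)} = 10$
$A{\left(J,I \right)} = - 36 I - 30 J$ ($A{\left(J,I \right)} = - 3 \left(10 J + 12 I\right) = - 36 I - 30 J$)
$r{\left(w,R \right)} = 11 + R$ ($r{\left(w,R \right)} = R + 11 = 11 + R$)
$\left(r{\left(3,-3 \right)} + A{\left(-8,-1 \right)}\right)^{2} = \left(\left(11 - 3\right) - -276\right)^{2} = \left(8 + \left(36 + 240\right)\right)^{2} = \left(8 + 276\right)^{2} = 284^{2} = 80656$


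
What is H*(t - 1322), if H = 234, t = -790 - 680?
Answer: -653328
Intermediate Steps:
t = -1470
H*(t - 1322) = 234*(-1470 - 1322) = 234*(-2792) = -653328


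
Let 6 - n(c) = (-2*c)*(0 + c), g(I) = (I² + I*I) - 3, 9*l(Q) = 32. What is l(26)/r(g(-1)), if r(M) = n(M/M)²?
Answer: 1/18 ≈ 0.055556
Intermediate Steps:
l(Q) = 32/9 (l(Q) = (⅑)*32 = 32/9)
g(I) = -3 + 2*I² (g(I) = (I² + I²) - 3 = 2*I² - 3 = -3 + 2*I²)
n(c) = 6 + 2*c² (n(c) = 6 - (-2*c)*(0 + c) = 6 - (-2*c)*c = 6 - (-2)*c² = 6 + 2*c²)
r(M) = 64 (r(M) = (6 + 2*(M/M)²)² = (6 + 2*1²)² = (6 + 2*1)² = (6 + 2)² = 8² = 64)
l(26)/r(g(-1)) = (32/9)/64 = (32/9)*(1/64) = 1/18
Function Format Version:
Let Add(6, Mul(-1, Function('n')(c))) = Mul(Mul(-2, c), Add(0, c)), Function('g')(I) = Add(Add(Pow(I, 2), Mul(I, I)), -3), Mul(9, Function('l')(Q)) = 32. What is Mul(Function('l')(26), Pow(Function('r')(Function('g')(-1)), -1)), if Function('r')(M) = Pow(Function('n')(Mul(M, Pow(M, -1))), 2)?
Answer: Rational(1, 18) ≈ 0.055556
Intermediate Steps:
Function('l')(Q) = Rational(32, 9) (Function('l')(Q) = Mul(Rational(1, 9), 32) = Rational(32, 9))
Function('g')(I) = Add(-3, Mul(2, Pow(I, 2))) (Function('g')(I) = Add(Add(Pow(I, 2), Pow(I, 2)), -3) = Add(Mul(2, Pow(I, 2)), -3) = Add(-3, Mul(2, Pow(I, 2))))
Function('n')(c) = Add(6, Mul(2, Pow(c, 2))) (Function('n')(c) = Add(6, Mul(-1, Mul(Mul(-2, c), Add(0, c)))) = Add(6, Mul(-1, Mul(Mul(-2, c), c))) = Add(6, Mul(-1, Mul(-2, Pow(c, 2)))) = Add(6, Mul(2, Pow(c, 2))))
Function('r')(M) = 64 (Function('r')(M) = Pow(Add(6, Mul(2, Pow(Mul(M, Pow(M, -1)), 2))), 2) = Pow(Add(6, Mul(2, Pow(1, 2))), 2) = Pow(Add(6, Mul(2, 1)), 2) = Pow(Add(6, 2), 2) = Pow(8, 2) = 64)
Mul(Function('l')(26), Pow(Function('r')(Function('g')(-1)), -1)) = Mul(Rational(32, 9), Pow(64, -1)) = Mul(Rational(32, 9), Rational(1, 64)) = Rational(1, 18)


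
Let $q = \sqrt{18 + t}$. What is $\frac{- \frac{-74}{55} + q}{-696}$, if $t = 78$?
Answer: $- \frac{37}{19140} - \frac{\sqrt{6}}{174} \approx -0.016011$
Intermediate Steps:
$q = 4 \sqrt{6}$ ($q = \sqrt{18 + 78} = \sqrt{96} = 4 \sqrt{6} \approx 9.798$)
$\frac{- \frac{-74}{55} + q}{-696} = \frac{- \frac{-74}{55} + 4 \sqrt{6}}{-696} = \left(- \frac{-74}{55} + 4 \sqrt{6}\right) \left(- \frac{1}{696}\right) = \left(\left(-1\right) \left(- \frac{74}{55}\right) + 4 \sqrt{6}\right) \left(- \frac{1}{696}\right) = \left(\frac{74}{55} + 4 \sqrt{6}\right) \left(- \frac{1}{696}\right) = - \frac{37}{19140} - \frac{\sqrt{6}}{174}$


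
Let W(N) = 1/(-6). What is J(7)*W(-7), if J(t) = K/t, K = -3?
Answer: 1/14 ≈ 0.071429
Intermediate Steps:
J(t) = -3/t
W(N) = -⅙
J(7)*W(-7) = -3/7*(-⅙) = 1/14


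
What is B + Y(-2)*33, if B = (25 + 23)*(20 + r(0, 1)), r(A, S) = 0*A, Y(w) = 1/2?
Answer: 1953/2 ≈ 976.50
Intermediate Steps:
Y(w) = 1/2
r(A, S) = 0
B = 960 (B = (25 + 23)*(20 + 0) = 48*20 = 960)
B + Y(-2)*33 = 960 + (1/2)*33 = 960 + 33/2 = 1953/2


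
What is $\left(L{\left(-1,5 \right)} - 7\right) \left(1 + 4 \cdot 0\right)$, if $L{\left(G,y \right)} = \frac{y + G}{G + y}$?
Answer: $-6$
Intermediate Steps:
$L{\left(G,y \right)} = 1$ ($L{\left(G,y \right)} = \frac{G + y}{G + y} = 1$)
$\left(L{\left(-1,5 \right)} - 7\right) \left(1 + 4 \cdot 0\right) = \left(1 - 7\right) \left(1 + 4 \cdot 0\right) = - 6 \left(1 + 0\right) = \left(-6\right) 1 = -6$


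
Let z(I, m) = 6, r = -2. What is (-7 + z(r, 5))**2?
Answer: 1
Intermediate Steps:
(-7 + z(r, 5))**2 = (-7 + 6)**2 = (-1)**2 = 1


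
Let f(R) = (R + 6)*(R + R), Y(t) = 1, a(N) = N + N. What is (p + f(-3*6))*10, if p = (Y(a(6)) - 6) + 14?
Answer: 4410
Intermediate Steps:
a(N) = 2*N
p = 9 (p = (1 - 6) + 14 = -5 + 14 = 9)
f(R) = 2*R*(6 + R) (f(R) = (6 + R)*(2*R) = 2*R*(6 + R))
(p + f(-3*6))*10 = (9 + 2*(-3*6)*(6 - 3*6))*10 = (9 + 2*(-18)*(6 - 18))*10 = (9 + 2*(-18)*(-12))*10 = (9 + 432)*10 = 441*10 = 4410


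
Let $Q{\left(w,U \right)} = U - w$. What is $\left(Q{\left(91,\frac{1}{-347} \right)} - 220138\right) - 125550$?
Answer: $- \frac{119985314}{347} \approx -3.4578 \cdot 10^{5}$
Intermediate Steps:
$\left(Q{\left(91,\frac{1}{-347} \right)} - 220138\right) - 125550 = \left(\left(\frac{1}{-347} - 91\right) - 220138\right) - 125550 = \left(\left(- \frac{1}{347} - 91\right) - 220138\right) - 125550 = \left(- \frac{31578}{347} - 220138\right) - 125550 = - \frac{76419464}{347} - 125550 = - \frac{119985314}{347}$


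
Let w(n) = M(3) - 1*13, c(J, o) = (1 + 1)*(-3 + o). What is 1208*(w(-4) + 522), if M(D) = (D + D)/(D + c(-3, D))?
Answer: 617288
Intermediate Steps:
c(J, o) = -6 + 2*o (c(J, o) = 2*(-3 + o) = -6 + 2*o)
M(D) = 2*D/(-6 + 3*D) (M(D) = (D + D)/(D + (-6 + 2*D)) = (2*D)/(-6 + 3*D) = 2*D/(-6 + 3*D))
w(n) = -11 (w(n) = (⅔)*3/(-2 + 3) - 1*13 = (⅔)*3/1 - 13 = (⅔)*3*1 - 13 = 2 - 13 = -11)
1208*(w(-4) + 522) = 1208*(-11 + 522) = 1208*511 = 617288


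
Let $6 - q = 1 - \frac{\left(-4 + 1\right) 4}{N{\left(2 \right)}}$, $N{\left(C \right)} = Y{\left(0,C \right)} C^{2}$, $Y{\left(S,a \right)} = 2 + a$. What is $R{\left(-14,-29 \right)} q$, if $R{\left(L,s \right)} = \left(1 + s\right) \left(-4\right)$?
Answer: $476$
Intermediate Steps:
$R{\left(L,s \right)} = -4 - 4 s$
$N{\left(C \right)} = C^{2} \left(2 + C\right)$ ($N{\left(C \right)} = \left(2 + C\right) C^{2} = C^{2} \left(2 + C\right)$)
$q = \frac{17}{4}$ ($q = 6 - \left(1 - \frac{\left(-4 + 1\right) 4}{2^{2} \left(2 + 2\right)}\right) = 6 - \left(1 - \frac{\left(-3\right) 4}{4 \cdot 4}\right) = 6 - \left(1 - - \frac{12}{16}\right) = 6 - \left(1 - \left(-12\right) \frac{1}{16}\right) = 6 - \left(1 - - \frac{3}{4}\right) = 6 - \left(1 + \frac{3}{4}\right) = 6 - \frac{7}{4} = \frac{17}{4} \approx 4.25$)
$R{\left(-14,-29 \right)} q = \left(-4 - -116\right) \frac{17}{4} = \left(-4 + 116\right) \frac{17}{4} = 112 \cdot \frac{17}{4} = 476$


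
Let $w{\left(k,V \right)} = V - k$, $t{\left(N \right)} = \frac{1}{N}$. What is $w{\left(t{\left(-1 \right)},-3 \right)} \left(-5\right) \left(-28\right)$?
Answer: $-280$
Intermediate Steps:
$w{\left(t{\left(-1 \right)},-3 \right)} \left(-5\right) \left(-28\right) = \left(-3 - \frac{1}{-1}\right) \left(-5\right) \left(-28\right) = \left(-3 - -1\right) \left(-5\right) \left(-28\right) = \left(-3 + 1\right) \left(-5\right) \left(-28\right) = \left(-2\right) \left(-5\right) \left(-28\right) = 10 \left(-28\right) = -280$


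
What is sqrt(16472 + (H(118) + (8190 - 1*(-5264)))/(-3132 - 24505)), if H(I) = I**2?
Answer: sqrt(12580619037182)/27637 ≈ 128.34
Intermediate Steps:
sqrt(16472 + (H(118) + (8190 - 1*(-5264)))/(-3132 - 24505)) = sqrt(16472 + (118**2 + (8190 - 1*(-5264)))/(-3132 - 24505)) = sqrt(16472 + (13924 + (8190 + 5264))/(-27637)) = sqrt(16472 + (13924 + 13454)*(-1/27637)) = sqrt(16472 + 27378*(-1/27637)) = sqrt(16472 - 27378/27637) = sqrt(455209286/27637) = sqrt(12580619037182)/27637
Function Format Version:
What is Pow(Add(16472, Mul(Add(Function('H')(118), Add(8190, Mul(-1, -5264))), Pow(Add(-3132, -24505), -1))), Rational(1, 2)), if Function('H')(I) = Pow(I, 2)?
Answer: Mul(Rational(1, 27637), Pow(12580619037182, Rational(1, 2))) ≈ 128.34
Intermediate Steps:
Pow(Add(16472, Mul(Add(Function('H')(118), Add(8190, Mul(-1, -5264))), Pow(Add(-3132, -24505), -1))), Rational(1, 2)) = Pow(Add(16472, Mul(Add(Pow(118, 2), Add(8190, Mul(-1, -5264))), Pow(Add(-3132, -24505), -1))), Rational(1, 2)) = Pow(Add(16472, Mul(Add(13924, Add(8190, 5264)), Pow(-27637, -1))), Rational(1, 2)) = Pow(Add(16472, Mul(Add(13924, 13454), Rational(-1, 27637))), Rational(1, 2)) = Pow(Add(16472, Mul(27378, Rational(-1, 27637))), Rational(1, 2)) = Pow(Add(16472, Rational(-27378, 27637)), Rational(1, 2)) = Pow(Rational(455209286, 27637), Rational(1, 2)) = Mul(Rational(1, 27637), Pow(12580619037182, Rational(1, 2)))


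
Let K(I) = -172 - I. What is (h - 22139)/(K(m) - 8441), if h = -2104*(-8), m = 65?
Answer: 5307/8678 ≈ 0.61155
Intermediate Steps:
h = 16832
(h - 22139)/(K(m) - 8441) = (16832 - 22139)/((-172 - 1*65) - 8441) = -5307/((-172 - 65) - 8441) = -5307/(-237 - 8441) = -5307/(-8678) = -5307*(-1/8678) = 5307/8678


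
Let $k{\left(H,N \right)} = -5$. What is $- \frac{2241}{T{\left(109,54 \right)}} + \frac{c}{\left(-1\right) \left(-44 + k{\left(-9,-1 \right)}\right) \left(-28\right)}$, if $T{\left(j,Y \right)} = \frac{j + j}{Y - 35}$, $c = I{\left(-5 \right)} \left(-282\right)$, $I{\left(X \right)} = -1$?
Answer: $- \frac{7309983}{37387} \approx -195.52$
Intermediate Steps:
$c = 282$ ($c = \left(-1\right) \left(-282\right) = 282$)
$T{\left(j,Y \right)} = \frac{2 j}{-35 + Y}$
$- \frac{2241}{T{\left(109,54 \right)}} + \frac{c}{\left(-1\right) \left(-44 + k{\left(-9,-1 \right)}\right) \left(-28\right)} = - \frac{2241}{2 \cdot 109 \frac{1}{-35 + 54}} + \frac{282}{\left(-1\right) \left(-44 - 5\right) \left(-28\right)} = - \frac{2241}{2 \cdot 109 \cdot \frac{1}{19}} + \frac{282}{\left(-1\right) \left(\left(-49\right) \left(-28\right)\right)} = - \frac{2241}{2 \cdot 109 \cdot \frac{1}{19}} + \frac{282}{\left(-1\right) 1372} = - \frac{2241}{\frac{218}{19}} + \frac{282}{-1372} = \left(-2241\right) \frac{19}{218} + 282 \left(- \frac{1}{1372}\right) = - \frac{42579}{218} - \frac{141}{686} = - \frac{7309983}{37387}$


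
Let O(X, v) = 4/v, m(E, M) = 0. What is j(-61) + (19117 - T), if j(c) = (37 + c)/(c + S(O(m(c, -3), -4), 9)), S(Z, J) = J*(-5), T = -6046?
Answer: 1333651/53 ≈ 25163.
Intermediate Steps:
S(Z, J) = -5*J
j(c) = (37 + c)/(-45 + c) (j(c) = (37 + c)/(c - 5*9) = (37 + c)/(c - 45) = (37 + c)/(-45 + c))
j(-61) + (19117 - T) = (37 - 61)/(-45 - 61) + (19117 - 1*(-6046)) = -24/(-106) + (19117 + 6046) = -1/106*(-24) + 25163 = 12/53 + 25163 = 1333651/53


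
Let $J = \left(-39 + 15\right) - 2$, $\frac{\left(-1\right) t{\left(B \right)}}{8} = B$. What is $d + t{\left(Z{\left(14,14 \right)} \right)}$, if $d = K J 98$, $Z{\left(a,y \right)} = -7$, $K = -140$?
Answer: $356776$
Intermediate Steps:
$t{\left(B \right)} = - 8 B$
$J = -26$ ($J = -24 - 2 = -26$)
$d = 356720$ ($d = \left(-140\right) \left(-26\right) 98 = 3640 \cdot 98 = 356720$)
$d + t{\left(Z{\left(14,14 \right)} \right)} = 356720 - -56 = 356720 + 56 = 356776$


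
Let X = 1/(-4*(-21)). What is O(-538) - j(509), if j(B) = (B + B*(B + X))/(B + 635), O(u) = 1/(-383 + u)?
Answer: -2231498405/9833824 ≈ -226.92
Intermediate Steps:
X = 1/84 ≈ 0.011905
j(B) = (B + B*(1/84 + B))/(635 + B) (j(B) = (B + B*(B + 1/84))/(B + 635) = (B + B*(1/84 + B))/(635 + B))
O(-538) - j(509) = 1/(-383 - 538) - 509*(85 + 84*509)/(84*(635 + 509)) = 1/(-921) - 509*(85 + 42756)/(84*1144) = -1/921 - 509*42841/(84*1144) = -1/921 - 1*21806069/96096 = -1/921 - 21806069/96096 = -2231498405/9833824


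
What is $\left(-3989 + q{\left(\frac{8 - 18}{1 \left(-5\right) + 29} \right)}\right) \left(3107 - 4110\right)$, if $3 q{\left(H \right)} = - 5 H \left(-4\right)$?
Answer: $\frac{36033778}{9} \approx 4.0038 \cdot 10^{6}$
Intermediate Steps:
$q{\left(H \right)} = \frac{20 H}{3}$ ($q{\left(H \right)} = \frac{- 5 H \left(-4\right)}{3} = \frac{20 H}{3}$)
$\left(-3989 + q{\left(\frac{8 - 18}{1 \left(-5\right) + 29} \right)}\right) \left(3107 - 4110\right) = \left(-3989 + \frac{20 \frac{8 - 18}{1 \left(-5\right) + 29}}{3}\right) \left(3107 - 4110\right) = \left(-3989 + \frac{20 \left(- \frac{10}{-5 + 29}\right)}{3}\right) \left(-1003\right) = \left(-3989 + \frac{20 \left(- \frac{10}{24}\right)}{3}\right) \left(-1003\right) = \left(-3989 + \frac{20 \left(\left(-10\right) \frac{1}{24}\right)}{3}\right) \left(-1003\right) = \left(-3989 + \frac{20}{3} \left(- \frac{5}{12}\right)\right) \left(-1003\right) = \left(-3989 - \frac{25}{9}\right) \left(-1003\right) = \left(- \frac{35926}{9}\right) \left(-1003\right) = \frac{36033778}{9}$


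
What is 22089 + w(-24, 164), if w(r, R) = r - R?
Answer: 21901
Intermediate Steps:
22089 + w(-24, 164) = 22089 + (-24 - 1*164) = 22089 + (-24 - 164) = 22089 - 188 = 21901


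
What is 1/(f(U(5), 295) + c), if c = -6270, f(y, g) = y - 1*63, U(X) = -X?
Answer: -1/6338 ≈ -0.00015778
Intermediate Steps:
f(y, g) = -63 + y (f(y, g) = y - 63 = -63 + y)
1/(f(U(5), 295) + c) = 1/((-63 - 1*5) - 6270) = 1/((-63 - 5) - 6270) = 1/(-68 - 6270) = 1/(-6338) = -1/6338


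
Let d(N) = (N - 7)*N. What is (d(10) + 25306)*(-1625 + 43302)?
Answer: 1055928472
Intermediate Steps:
d(N) = N*(-7 + N) (d(N) = (-7 + N)*N = N*(-7 + N))
(d(10) + 25306)*(-1625 + 43302) = (10*(-7 + 10) + 25306)*(-1625 + 43302) = (10*3 + 25306)*41677 = (30 + 25306)*41677 = 25336*41677 = 1055928472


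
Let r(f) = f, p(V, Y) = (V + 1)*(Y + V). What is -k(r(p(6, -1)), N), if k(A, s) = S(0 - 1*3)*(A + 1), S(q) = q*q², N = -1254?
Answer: 972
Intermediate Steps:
p(V, Y) = (1 + V)*(V + Y)
S(q) = q³
k(A, s) = -27 - 27*A (k(A, s) = (0 - 1*3)³*(A + 1) = (0 - 3)³*(1 + A) = (-3)³*(1 + A) = -27*(1 + A) = -27 - 27*A)
-k(r(p(6, -1)), N) = -(-27 - 27*(6 - 1 + 6² + 6*(-1))) = -(-27 - 27*(6 - 1 + 36 - 6)) = -(-27 - 27*35) = -(-27 - 945) = -1*(-972) = 972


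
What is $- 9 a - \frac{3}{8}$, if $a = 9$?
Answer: $- \frac{651}{8} \approx -81.375$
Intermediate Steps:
$- 9 a - \frac{3}{8} = \left(-9\right) 9 - \frac{3}{8} = -81 - \frac{3}{8} = - \frac{651}{8}$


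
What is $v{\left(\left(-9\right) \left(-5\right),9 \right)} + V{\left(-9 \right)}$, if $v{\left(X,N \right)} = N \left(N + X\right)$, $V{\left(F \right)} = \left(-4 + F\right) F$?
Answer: $603$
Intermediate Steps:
$V{\left(F \right)} = F \left(-4 + F\right)$
$v{\left(\left(-9\right) \left(-5\right),9 \right)} + V{\left(-9 \right)} = 9 \left(9 - -45\right) - 9 \left(-4 - 9\right) = 9 \left(9 + 45\right) - -117 = 9 \cdot 54 + 117 = 486 + 117 = 603$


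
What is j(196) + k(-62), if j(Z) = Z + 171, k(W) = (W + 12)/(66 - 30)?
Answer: 6581/18 ≈ 365.61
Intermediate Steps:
k(W) = 1/3 + W/36 (k(W) = (12 + W)/36 = (12 + W)*(1/36) = 1/3 + W/36)
j(Z) = 171 + Z
j(196) + k(-62) = (171 + 196) + (1/3 + (1/36)*(-62)) = 367 + (1/3 - 31/18) = 367 - 25/18 = 6581/18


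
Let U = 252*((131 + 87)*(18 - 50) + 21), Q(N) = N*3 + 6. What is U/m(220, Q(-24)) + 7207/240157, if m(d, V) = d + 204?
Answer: -105227627963/25456642 ≈ -4133.6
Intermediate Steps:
Q(N) = 6 + 3*N (Q(N) = 3*N + 6 = 6 + 3*N)
m(d, V) = 204 + d
U = -1752660 (U = 252*(218*(-32) + 21) = 252*(-6976 + 21) = 252*(-6955) = -1752660)
U/m(220, Q(-24)) + 7207/240157 = -1752660/(204 + 220) + 7207/240157 = -1752660/424 + 7207*(1/240157) = -1752660*1/424 + 7207/240157 = -438165/106 + 7207/240157 = -105227627963/25456642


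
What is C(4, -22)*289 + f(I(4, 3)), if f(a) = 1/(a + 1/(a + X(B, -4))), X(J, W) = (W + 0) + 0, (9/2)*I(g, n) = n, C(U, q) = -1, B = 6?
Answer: -3149/11 ≈ -286.27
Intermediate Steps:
I(g, n) = 2*n/9
X(J, W) = W (X(J, W) = W + 0 = W)
f(a) = 1/(a + 1/(-4 + a)) (f(a) = 1/(a + 1/(a - 4)) = 1/(a + 1/(-4 + a)))
C(4, -22)*289 + f(I(4, 3)) = -1*289 + (-4 + (2/9)*3)/(1 + ((2/9)*3)**2 - 8*3/9) = -289 + (-4 + 2/3)/(1 + (2/3)**2 - 4*2/3) = -289 - 10/3/(1 + 4/9 - 8/3) = -289 - 10/3/(-11/9) = -289 - 9/11*(-10/3) = -289 + 30/11 = -3149/11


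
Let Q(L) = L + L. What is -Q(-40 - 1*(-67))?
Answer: -54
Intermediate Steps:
Q(L) = 2*L
-Q(-40 - 1*(-67)) = -2*(-40 - 1*(-67)) = -2*(-40 + 67) = -2*27 = -1*54 = -54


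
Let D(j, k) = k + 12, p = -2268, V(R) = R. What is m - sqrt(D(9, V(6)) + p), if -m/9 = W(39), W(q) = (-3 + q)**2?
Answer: -11664 - 15*I*sqrt(10) ≈ -11664.0 - 47.434*I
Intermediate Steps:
D(j, k) = 12 + k
m = -11664 (m = -9*(-3 + 39)**2 = -9*36**2 = -9*1296 = -11664)
m - sqrt(D(9, V(6)) + p) = -11664 - sqrt((12 + 6) - 2268) = -11664 - sqrt(18 - 2268) = -11664 - sqrt(-2250) = -11664 - 15*I*sqrt(10)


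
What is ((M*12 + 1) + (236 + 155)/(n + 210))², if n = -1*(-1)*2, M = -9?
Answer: 496977849/44944 ≈ 11058.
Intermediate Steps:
n = 2 (n = 1*2 = 2)
((M*12 + 1) + (236 + 155)/(n + 210))² = ((-9*12 + 1) + (236 + 155)/(2 + 210))² = ((-108 + 1) + 391/212)² = (-107 + 391*(1/212))² = (-107 + 391/212)² = (-22293/212)² = 496977849/44944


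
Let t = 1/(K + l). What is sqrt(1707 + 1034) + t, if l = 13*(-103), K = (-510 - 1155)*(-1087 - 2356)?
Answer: 1/5731256 + sqrt(2741) ≈ 52.355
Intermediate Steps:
K = 5732595 (K = -1665*(-3443) = 5732595)
l = -1339
t = 1/5731256 (t = 1/(5732595 - 1339) = 1/5731256 ≈ 1.7448e-7)
sqrt(1707 + 1034) + t = sqrt(1707 + 1034) + 1/5731256 = sqrt(2741) + 1/5731256 = 1/5731256 + sqrt(2741)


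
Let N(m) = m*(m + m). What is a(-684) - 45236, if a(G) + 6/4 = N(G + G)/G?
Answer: -101419/2 ≈ -50710.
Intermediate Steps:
N(m) = 2*m² (N(m) = m*(2*m) = 2*m²)
a(G) = -3/2 + 8*G (a(G) = -3/2 + (2*(G + G)²)/G = -3/2 + (2*(2*G)²)/G = -3/2 + (2*(4*G²))/G = -3/2 + (8*G²)/G = -3/2 + 8*G)
a(-684) - 45236 = (-3/2 + 8*(-684)) - 45236 = (-3/2 - 5472) - 45236 = -10947/2 - 45236 = -101419/2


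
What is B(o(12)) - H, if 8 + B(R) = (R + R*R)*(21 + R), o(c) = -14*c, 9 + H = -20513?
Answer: -4103718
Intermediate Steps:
H = -20522 (H = -9 - 20513 = -20522)
B(R) = -8 + (21 + R)*(R + R²) (B(R) = -8 + (R + R*R)*(21 + R) = -8 + (R + R²)*(21 + R) = -8 + (21 + R)*(R + R²))
B(o(12)) - H = (-8 + (-14*12)³ + 21*(-14*12) + 22*(-14*12)²) - 1*(-20522) = (-8 + (-168)³ + 21*(-168) + 22*(-168)²) + 20522 = (-8 - 4741632 - 3528 + 22*28224) + 20522 = (-8 - 4741632 - 3528 + 620928) + 20522 = -4124240 + 20522 = -4103718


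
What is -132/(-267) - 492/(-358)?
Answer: 29770/15931 ≈ 1.8687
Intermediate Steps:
-132/(-267) - 492/(-358) = -132*(-1/267) - 492*(-1/358) = 44/89 + 246/179 = 29770/15931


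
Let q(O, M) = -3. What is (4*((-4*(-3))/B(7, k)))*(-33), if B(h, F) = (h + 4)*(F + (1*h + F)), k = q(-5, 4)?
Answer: -144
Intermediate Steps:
k = -3
B(h, F) = (4 + h)*(h + 2*F) (B(h, F) = (4 + h)*(F + (h + F)) = (4 + h)*(F + (F + h)) = (4 + h)*(h + 2*F))
(4*((-4*(-3))/B(7, k)))*(-33) = (4*((-4*(-3))/(7² + 4*7 + 8*(-3) + 2*(-3)*7)))*(-33) = (4*(12/(49 + 28 - 24 - 42)))*(-33) = (4*(12/11))*(-33) = (48/11)*(-33) = -144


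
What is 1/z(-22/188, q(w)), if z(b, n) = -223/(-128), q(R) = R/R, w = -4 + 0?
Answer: 128/223 ≈ 0.57399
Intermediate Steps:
w = -4
q(R) = 1
z(b, n) = 223/128 (z(b, n) = -223*(-1/128) = 223/128)
1/z(-22/188, q(w)) = 1/(223/128) = 128/223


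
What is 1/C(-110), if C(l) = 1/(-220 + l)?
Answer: -330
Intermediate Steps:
1/C(-110) = 1/(1/(-220 - 110)) = 1/(1/(-330)) = 1/(-1/330) = -330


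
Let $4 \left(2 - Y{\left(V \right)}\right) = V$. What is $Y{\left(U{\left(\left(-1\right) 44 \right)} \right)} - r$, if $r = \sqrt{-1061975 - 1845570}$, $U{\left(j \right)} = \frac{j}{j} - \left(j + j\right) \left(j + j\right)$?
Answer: $\frac{7751}{4} - i \sqrt{2907545} \approx 1937.8 - 1705.2 i$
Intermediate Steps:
$U{\left(j \right)} = 1 - 4 j^{2}$ ($U{\left(j \right)} = 1 - 2 j 2 j = 1 - 4 j^{2}$)
$Y{\left(V \right)} = 2 - \frac{V}{4}$
$r = i \sqrt{2907545}$ ($r = \sqrt{-2907545} = i \sqrt{2907545} \approx 1705.2 i$)
$Y{\left(U{\left(\left(-1\right) 44 \right)} \right)} - r = \left(2 - \frac{1 - 4 \left(\left(-1\right) 44\right)^{2}}{4}\right) - i \sqrt{2907545} = \left(2 - \frac{1 - 4 \left(-44\right)^{2}}{4}\right) - i \sqrt{2907545} = \left(2 - \frac{1 - 7744}{4}\right) - i \sqrt{2907545} = \left(2 - - \frac{7743}{4}\right) - i \sqrt{2907545} = \left(2 + \frac{7743}{4}\right) - i \sqrt{2907545} = \frac{7751}{4} - i \sqrt{2907545}$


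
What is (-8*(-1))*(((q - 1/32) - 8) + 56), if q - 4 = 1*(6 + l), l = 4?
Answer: 1983/4 ≈ 495.75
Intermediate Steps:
q = 14 (q = 4 + 1*(6 + 4) = 4 + 1*10 = 4 + 10 = 14)
(-8*(-1))*(((q - 1/32) - 8) + 56) = (-8*(-1))*(((14 - 1/32) - 8) + 56) = 8*(((14 - 1*1/32) - 8) + 56) = 8*(((14 - 1/32) - 8) + 56) = 8*((447/32 - 8) + 56) = 8*(191/32 + 56) = 8*(1983/32) = 1983/4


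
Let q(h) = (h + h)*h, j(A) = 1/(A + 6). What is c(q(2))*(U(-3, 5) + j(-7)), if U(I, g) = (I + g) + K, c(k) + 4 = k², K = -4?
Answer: -180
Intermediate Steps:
j(A) = 1/(6 + A)
q(h) = 2*h² (q(h) = (2*h)*h = 2*h²)
c(k) = -4 + k²
U(I, g) = -4 + I + g (U(I, g) = (I + g) - 4 = -4 + I + g)
c(q(2))*(U(-3, 5) + j(-7)) = (-4 + (2*2²)²)*((-4 - 3 + 5) + 1/(6 - 7)) = (-4 + (2*4)²)*(-2 + 1/(-1)) = (-4 + 8²)*(-2 - 1) = (-4 + 64)*(-3) = 60*(-3) = -180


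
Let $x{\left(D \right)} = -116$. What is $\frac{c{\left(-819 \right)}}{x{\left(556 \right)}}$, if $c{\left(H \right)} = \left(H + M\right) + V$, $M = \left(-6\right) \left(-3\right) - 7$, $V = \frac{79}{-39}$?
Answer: $\frac{31591}{4524} \approx 6.983$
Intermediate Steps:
$V = - \frac{79}{39}$ ($V = 79 \left(- \frac{1}{39}\right) = - \frac{79}{39} \approx -2.0256$)
$M = 11$ ($M = 18 - 7 = 11$)
$c{\left(H \right)} = \frac{350}{39} + H$ ($c{\left(H \right)} = \left(H + 11\right) - \frac{79}{39} = \left(11 + H\right) - \frac{79}{39} = \frac{350}{39} + H$)
$\frac{c{\left(-819 \right)}}{x{\left(556 \right)}} = \frac{\frac{350}{39} - 819}{-116} = \left(- \frac{31591}{39}\right) \left(- \frac{1}{116}\right) = \frac{31591}{4524}$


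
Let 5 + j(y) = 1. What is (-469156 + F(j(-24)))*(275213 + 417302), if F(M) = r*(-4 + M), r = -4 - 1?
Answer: -324869866740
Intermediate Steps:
r = -5
j(y) = -4 (j(y) = -5 + 1 = -4)
F(M) = 20 - 5*M (F(M) = -5*(-4 + M) = 20 - 5*M)
(-469156 + F(j(-24)))*(275213 + 417302) = (-469156 + (20 - 5*(-4)))*(275213 + 417302) = (-469156 + (20 + 20))*692515 = (-469156 + 40)*692515 = -469116*692515 = -324869866740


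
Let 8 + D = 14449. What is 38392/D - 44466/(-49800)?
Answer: 425675851/119860300 ≈ 3.5514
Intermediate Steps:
D = 14441 (D = -8 + 14449 = 14441)
38392/D - 44466/(-49800) = 38392/14441 - 44466/(-49800) = 38392*(1/14441) - 44466*(-1/49800) = 38392/14441 + 7411/8300 = 425675851/119860300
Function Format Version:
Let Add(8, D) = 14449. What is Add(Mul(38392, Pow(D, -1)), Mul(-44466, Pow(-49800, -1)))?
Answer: Rational(425675851, 119860300) ≈ 3.5514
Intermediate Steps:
D = 14441 (D = Add(-8, 14449) = 14441)
Add(Mul(38392, Pow(D, -1)), Mul(-44466, Pow(-49800, -1))) = Add(Mul(38392, Pow(14441, -1)), Mul(-44466, Pow(-49800, -1))) = Add(Mul(38392, Rational(1, 14441)), Mul(-44466, Rational(-1, 49800))) = Add(Rational(38392, 14441), Rational(7411, 8300)) = Rational(425675851, 119860300)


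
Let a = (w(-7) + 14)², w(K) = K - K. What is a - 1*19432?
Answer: -19236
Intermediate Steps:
w(K) = 0
a = 196 (a = (0 + 14)² = 14² = 196)
a - 1*19432 = 196 - 1*19432 = 196 - 19432 = -19236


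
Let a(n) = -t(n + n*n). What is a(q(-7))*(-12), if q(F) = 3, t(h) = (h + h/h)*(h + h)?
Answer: 3744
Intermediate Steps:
t(h) = 2*h*(1 + h) (t(h) = (h + 1)*(2*h) = (1 + h)*(2*h) = 2*h*(1 + h))
a(n) = -2*(n + n**2)*(1 + n + n**2) (a(n) = -2*(n + n*n)*(1 + (n + n*n)) = -2*(n + n**2)*(1 + (n + n**2)) = -2*(n + n**2)*(1 + n + n**2))
a(q(-7))*(-12) = -2*3*(1 + 3)*(1 + 3*(1 + 3))*(-12) = -2*3*4*(1 + 3*4)*(-12) = -2*3*4*(1 + 12)*(-12) = -2*3*4*13*(-12) = -312*(-12) = 3744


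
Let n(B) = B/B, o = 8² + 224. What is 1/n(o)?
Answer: 1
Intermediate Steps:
o = 288 (o = 64 + 224 = 288)
n(B) = 1
1/n(o) = 1/1 = 1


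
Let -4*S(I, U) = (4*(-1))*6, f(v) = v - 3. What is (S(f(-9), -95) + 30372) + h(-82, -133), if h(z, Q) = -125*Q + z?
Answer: 46921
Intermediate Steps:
h(z, Q) = z - 125*Q
f(v) = -3 + v
S(I, U) = 6 (S(I, U) = -4*(-1)*6/4 = -(-1)*6 = -1/4*(-24) = 6)
(S(f(-9), -95) + 30372) + h(-82, -133) = (6 + 30372) + (-82 - 125*(-133)) = 30378 + (-82 + 16625) = 30378 + 16543 = 46921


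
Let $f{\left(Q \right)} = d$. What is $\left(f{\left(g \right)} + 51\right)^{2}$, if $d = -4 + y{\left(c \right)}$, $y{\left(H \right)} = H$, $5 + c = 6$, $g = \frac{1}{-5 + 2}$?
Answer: $2304$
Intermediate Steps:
$g = - \frac{1}{3}$ ($g = \frac{1}{-3} = - \frac{1}{3} \approx -0.33333$)
$c = 1$ ($c = -5 + 6 = 1$)
$d = -3$ ($d = -4 + 1 = -3$)
$f{\left(Q \right)} = -3$
$\left(f{\left(g \right)} + 51\right)^{2} = \left(-3 + 51\right)^{2} = 48^{2} = 2304$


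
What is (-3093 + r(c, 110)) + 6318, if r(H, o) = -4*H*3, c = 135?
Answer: 1605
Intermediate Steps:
r(H, o) = -12*H
(-3093 + r(c, 110)) + 6318 = (-3093 - 12*135) + 6318 = (-3093 - 1620) + 6318 = -4713 + 6318 = 1605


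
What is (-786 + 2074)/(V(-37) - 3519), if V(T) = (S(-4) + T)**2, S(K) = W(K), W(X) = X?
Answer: -644/919 ≈ -0.70076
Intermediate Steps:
S(K) = K
V(T) = (-4 + T)**2
(-786 + 2074)/(V(-37) - 3519) = (-786 + 2074)/((-4 - 37)**2 - 3519) = 1288/((-41)**2 - 3519) = 1288/(1681 - 3519) = 1288/(-1838) = 1288*(-1/1838) = -644/919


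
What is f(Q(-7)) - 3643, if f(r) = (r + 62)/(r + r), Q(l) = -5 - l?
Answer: -3627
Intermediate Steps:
f(r) = (62 + r)/(2*r) (f(r) = (62 + r)/((2*r)) = (62 + r)*(1/(2*r)) = (62 + r)/(2*r))
f(Q(-7)) - 3643 = (62 + (-5 - 1*(-7)))/(2*(-5 - 1*(-7))) - 3643 = (62 + (-5 + 7))/(2*(-5 + 7)) - 3643 = (½)*(62 + 2)/2 - 3643 = (½)*(½)*64 - 3643 = 16 - 3643 = -3627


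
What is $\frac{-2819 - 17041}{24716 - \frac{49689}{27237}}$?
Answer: $- \frac{180308940}{224380001} \approx -0.80359$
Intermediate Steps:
$\frac{-2819 - 17041}{24716 - \frac{49689}{27237}} = - \frac{19860}{24716 - \frac{16563}{9079}} = - \frac{19860}{\frac{224380001}{9079}} = \left(-19860\right) \frac{9079}{224380001} = - \frac{180308940}{224380001}$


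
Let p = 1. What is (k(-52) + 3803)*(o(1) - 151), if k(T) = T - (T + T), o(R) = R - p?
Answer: -582105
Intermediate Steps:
o(R) = -1 + R (o(R) = R - 1*1 = R - 1 = -1 + R)
k(T) = -T (k(T) = T - 2*T = -T)
(k(-52) + 3803)*(o(1) - 151) = (-1*(-52) + 3803)*((-1 + 1) - 151) = (52 + 3803)*(0 - 151) = 3855*(-151) = -582105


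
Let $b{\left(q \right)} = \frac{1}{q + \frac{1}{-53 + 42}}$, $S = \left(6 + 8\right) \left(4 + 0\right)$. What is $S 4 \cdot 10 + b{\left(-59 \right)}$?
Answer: $\frac{1455989}{650} \approx 2240.0$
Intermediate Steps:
$S = 56$ ($S = 14 \cdot 4 = 56$)
$b{\left(q \right)} = \frac{1}{- \frac{1}{11} + q}$ ($b{\left(q \right)} = \frac{1}{q + \frac{1}{-11}} = \frac{1}{q - \frac{1}{11}} = \frac{1}{- \frac{1}{11} + q}$)
$S 4 \cdot 10 + b{\left(-59 \right)} = 56 \cdot 4 \cdot 10 + \frac{11}{-1 + 11 \left(-59\right)} = 224 \cdot 10 + \frac{11}{-1 - 649} = 2240 + \frac{11}{-650} = 2240 + 11 \left(- \frac{1}{650}\right) = 2240 - \frac{11}{650} = \frac{1455989}{650}$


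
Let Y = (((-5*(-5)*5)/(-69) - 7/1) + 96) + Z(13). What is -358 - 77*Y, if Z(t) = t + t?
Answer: -626072/69 ≈ -9073.5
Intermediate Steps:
Z(t) = 2*t
Y = 7810/69 (Y = (((-5*(-5)*5)/(-69) - 7/1) + 96) + 2*13 = (((25*5)*(-1/69) - 7*1) + 96) + 26 = ((125*(-1/69) - 7) + 96) + 26 = ((-125/69 - 7) + 96) + 26 = (-608/69 + 96) + 26 = 6016/69 + 26 = 7810/69 ≈ 113.19)
-358 - 77*Y = -358 - 77*7810/69 = -358 - 601370/69 = -626072/69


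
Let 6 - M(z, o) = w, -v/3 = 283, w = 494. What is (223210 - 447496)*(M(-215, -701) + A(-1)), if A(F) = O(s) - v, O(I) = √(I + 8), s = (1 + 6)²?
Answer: -80967246 - 224286*√57 ≈ -8.2661e+7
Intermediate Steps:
s = 49 (s = 7² = 49)
O(I) = √(8 + I)
v = -849 (v = -3*283 = -849)
M(z, o) = -488 (M(z, o) = 6 - 1*494 = 6 - 494 = -488)
A(F) = 849 + √57 (A(F) = √(8 + 49) - 1*(-849) = √57 + 849 = 849 + √57)
(223210 - 447496)*(M(-215, -701) + A(-1)) = (223210 - 447496)*(-488 + (849 + √57)) = -224286*(361 + √57) = -80967246 - 224286*√57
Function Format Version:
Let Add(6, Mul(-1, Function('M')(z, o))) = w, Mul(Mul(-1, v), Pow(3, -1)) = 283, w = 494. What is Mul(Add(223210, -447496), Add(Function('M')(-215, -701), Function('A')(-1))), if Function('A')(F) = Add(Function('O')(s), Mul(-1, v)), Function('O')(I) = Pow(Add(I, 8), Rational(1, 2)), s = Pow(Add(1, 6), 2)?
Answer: Add(-80967246, Mul(-224286, Pow(57, Rational(1, 2)))) ≈ -8.2661e+7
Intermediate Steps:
s = 49 (s = Pow(7, 2) = 49)
Function('O')(I) = Pow(Add(8, I), Rational(1, 2))
v = -849 (v = Mul(-3, 283) = -849)
Function('M')(z, o) = -488 (Function('M')(z, o) = Add(6, Mul(-1, 494)) = Add(6, -494) = -488)
Function('A')(F) = Add(849, Pow(57, Rational(1, 2))) (Function('A')(F) = Add(Pow(Add(8, 49), Rational(1, 2)), Mul(-1, -849)) = Add(Pow(57, Rational(1, 2)), 849) = Add(849, Pow(57, Rational(1, 2))))
Mul(Add(223210, -447496), Add(Function('M')(-215, -701), Function('A')(-1))) = Mul(Add(223210, -447496), Add(-488, Add(849, Pow(57, Rational(1, 2))))) = Mul(-224286, Add(361, Pow(57, Rational(1, 2)))) = Add(-80967246, Mul(-224286, Pow(57, Rational(1, 2))))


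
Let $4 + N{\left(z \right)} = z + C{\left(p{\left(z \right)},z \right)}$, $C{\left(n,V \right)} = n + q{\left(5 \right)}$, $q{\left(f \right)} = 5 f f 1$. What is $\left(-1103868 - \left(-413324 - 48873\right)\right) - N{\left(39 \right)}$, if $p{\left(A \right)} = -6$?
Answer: $-641825$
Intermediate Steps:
$q{\left(f \right)} = 5 f^{2}$ ($q{\left(f \right)} = 5 f f = 5 f^{2}$)
$C{\left(n,V \right)} = 125 + n$ ($C{\left(n,V \right)} = n + 5 \cdot 5^{2} = n + 5 \cdot 25 = n + 125 = 125 + n$)
$N{\left(z \right)} = 115 + z$ ($N{\left(z \right)} = -4 + \left(z + \left(125 - 6\right)\right) = -4 + \left(z + 119\right) = -4 + \left(119 + z\right) = 115 + z$)
$\left(-1103868 - \left(-413324 - 48873\right)\right) - N{\left(39 \right)} = \left(-1103868 - \left(-413324 - 48873\right)\right) - \left(115 + 39\right) = \left(-1103868 - \left(-413324 - 48873\right)\right) - 154 = \left(-1103868 - -462197\right) - 154 = \left(-1103868 + 462197\right) - 154 = -641671 - 154 = -641825$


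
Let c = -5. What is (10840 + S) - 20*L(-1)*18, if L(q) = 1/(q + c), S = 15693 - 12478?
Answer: 14115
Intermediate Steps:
S = 3215
L(q) = 1/(-5 + q) (L(q) = 1/(q - 5) = 1/(-5 + q))
(10840 + S) - 20*L(-1)*18 = (10840 + 3215) - 20/(-5 - 1)*18 = 14055 - 20/(-6)*18 = 14055 - 20*(-⅙)*18 = 14055 + (10/3)*18 = 14055 + 60 = 14115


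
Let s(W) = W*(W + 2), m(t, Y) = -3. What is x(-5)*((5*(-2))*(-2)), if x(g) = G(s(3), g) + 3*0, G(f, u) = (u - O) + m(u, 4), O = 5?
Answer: -260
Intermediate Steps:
s(W) = W*(2 + W)
G(f, u) = -8 + u (G(f, u) = (u - 1*5) - 3 = (u - 5) - 3 = (-5 + u) - 3 = -8 + u)
x(g) = -8 + g (x(g) = (-8 + g) + 3*0 = (-8 + g) + 0 = -8 + g)
x(-5)*((5*(-2))*(-2)) = (-8 - 5)*((5*(-2))*(-2)) = -(-130)*(-2) = -13*20 = -260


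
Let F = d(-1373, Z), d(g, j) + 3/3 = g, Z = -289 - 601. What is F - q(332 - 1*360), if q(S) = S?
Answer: -1346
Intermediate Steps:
Z = -890
d(g, j) = -1 + g
F = -1374 (F = -1 - 1373 = -1374)
F - q(332 - 1*360) = -1374 - (332 - 1*360) = -1374 - (332 - 360) = -1374 - 1*(-28) = -1374 + 28 = -1346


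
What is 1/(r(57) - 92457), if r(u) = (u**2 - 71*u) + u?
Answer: -1/93198 ≈ -1.0730e-5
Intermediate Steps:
r(u) = u**2 - 70*u
1/(r(57) - 92457) = 1/(57*(-70 + 57) - 92457) = 1/(57*(-13) - 92457) = 1/(-741 - 92457) = 1/(-93198) = -1/93198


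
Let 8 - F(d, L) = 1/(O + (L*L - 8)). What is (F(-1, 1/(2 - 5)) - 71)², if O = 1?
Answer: 15186609/3844 ≈ 3950.7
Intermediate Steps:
F(d, L) = 8 - 1/(-7 + L²) (F(d, L) = 8 - 1/(1 + (L*L - 8)) = 8 - 1/(1 + (L² - 8)) = 8 - 1/(1 + (-8 + L²)) = 8 - 1/(-7 + L²))
(F(-1, 1/(2 - 5)) - 71)² = ((-57 + 8*(1/(2 - 5))²)/(-7 + (1/(2 - 5))²) - 71)² = ((-57 + 8*(1/(-3))²)/(-7 + (1/(-3))²) - 71)² = ((-57 + 8*(-⅓)²)/(-7 + (-⅓)²) - 71)² = ((-57 + 8*(⅑))/(-7 + ⅑) - 71)² = ((-57 + 8/9)/(-62/9) - 71)² = (-9/62*(-505/9) - 71)² = (505/62 - 71)² = (-3897/62)² = 15186609/3844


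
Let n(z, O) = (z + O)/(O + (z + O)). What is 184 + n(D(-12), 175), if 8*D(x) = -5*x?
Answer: 26385/143 ≈ 184.51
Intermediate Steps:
D(x) = -5*x/8 (D(x) = (-5*x)/8 = -5*x/8)
n(z, O) = (O + z)/(z + 2*O) (n(z, O) = (O + z)/(O + (O + z)) = (O + z)/(z + 2*O))
184 + n(D(-12), 175) = 184 + (175 - 5/8*(-12))/(-5/8*(-12) + 2*175) = 184 + (175 + 15/2)/(15/2 + 350) = 184 + (365/2)/(715/2) = 184 + (2/715)*(365/2) = 184 + 73/143 = 26385/143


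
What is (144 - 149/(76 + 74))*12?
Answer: 42902/25 ≈ 1716.1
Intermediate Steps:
(144 - 149/(76 + 74))*12 = (144 - 149/150)*12 = (21451/150)*12 = 42902/25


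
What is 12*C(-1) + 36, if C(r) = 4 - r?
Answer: 96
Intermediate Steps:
12*C(-1) + 36 = 12*(4 - 1*(-1)) + 36 = 12*(4 + 1) + 36 = 12*5 + 36 = 60 + 36 = 96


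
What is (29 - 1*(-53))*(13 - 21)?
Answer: -656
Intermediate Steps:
(29 - 1*(-53))*(13 - 21) = (29 + 53)*(-8) = 82*(-8) = -656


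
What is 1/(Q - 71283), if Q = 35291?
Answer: -1/35992 ≈ -2.7784e-5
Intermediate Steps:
1/(Q - 71283) = 1/(35291 - 71283) = 1/(-35992) = -1/35992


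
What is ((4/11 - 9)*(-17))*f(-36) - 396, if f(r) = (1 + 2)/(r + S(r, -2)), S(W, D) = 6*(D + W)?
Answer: -384943/968 ≈ -397.67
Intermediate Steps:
S(W, D) = 6*D + 6*W
f(r) = 3/(-12 + 7*r) (f(r) = (1 + 2)/(r + (6*(-2) + 6*r)) = 3/(r + (-12 + 6*r)) = 3/(-12 + 7*r))
((4/11 - 9)*(-17))*f(-36) - 396 = ((4/11 - 9)*(-17))*(3/(-12 + 7*(-36))) - 396 = ((4*(1/11) - 9)*(-17))*(3/(-12 - 252)) - 396 = ((4/11 - 9)*(-17))*(3/(-264)) - 396 = (-95/11*(-17))*(3*(-1/264)) - 396 = (1615/11)*(-1/88) - 396 = -1615/968 - 396 = -384943/968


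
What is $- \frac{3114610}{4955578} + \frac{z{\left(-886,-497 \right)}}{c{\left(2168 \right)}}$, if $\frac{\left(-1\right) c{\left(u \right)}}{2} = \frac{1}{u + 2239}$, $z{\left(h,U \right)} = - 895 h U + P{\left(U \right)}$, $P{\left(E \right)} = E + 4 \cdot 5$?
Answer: $\frac{4303492423190265131}{4955578} \approx 8.6841 \cdot 10^{11}$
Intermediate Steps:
$P{\left(E \right)} = 20 + E$ ($P{\left(E \right)} = E + 20 = 20 + E$)
$z{\left(h,U \right)} = 20 + U - 895 U h$ ($z{\left(h,U \right)} = - 895 h U + \left(20 + U\right) = - 895 U h + \left(20 + U\right) = 20 + U - 895 U h$)
$c{\left(u \right)} = - \frac{2}{2239 + u}$ ($c{\left(u \right)} = - \frac{2}{u + 2239} = - \frac{2}{2239 + u}$)
$- \frac{3114610}{4955578} + \frac{z{\left(-886,-497 \right)}}{c{\left(2168 \right)}} = - \frac{3114610}{4955578} + \frac{20 - 497 - \left(-444815\right) \left(-886\right)}{\left(-2\right) \frac{1}{2239 + 2168}} = \left(-3114610\right) \frac{1}{4955578} + \frac{20 - 497 - 394106090}{\left(-2\right) \frac{1}{4407}} = - \frac{1557305}{2477789} - \frac{394106567}{\left(-2\right) \frac{1}{4407}} = - \frac{1557305}{2477789} - \frac{394106567}{- \frac{2}{4407}} = - \frac{1557305}{2477789} - - \frac{1736827640769}{2} = - \frac{1557305}{2477789} + \frac{1736827640769}{2} = \frac{4303492423190265131}{4955578}$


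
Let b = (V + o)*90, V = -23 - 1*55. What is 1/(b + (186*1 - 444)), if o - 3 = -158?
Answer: -1/21228 ≈ -4.7108e-5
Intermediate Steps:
o = -155 (o = 3 - 158 = -155)
V = -78 (V = -23 - 55 = -78)
b = -20970 (b = (-78 - 155)*90 = -233*90 = -20970)
1/(b + (186*1 - 444)) = 1/(-20970 + (186*1 - 444)) = 1/(-20970 + (186 - 444)) = 1/(-20970 - 258) = 1/(-21228) = -1/21228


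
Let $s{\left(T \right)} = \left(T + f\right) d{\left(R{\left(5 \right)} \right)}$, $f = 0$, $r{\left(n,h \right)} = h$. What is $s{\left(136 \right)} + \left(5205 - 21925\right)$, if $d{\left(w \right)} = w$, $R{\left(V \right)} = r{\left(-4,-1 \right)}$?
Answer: $-16856$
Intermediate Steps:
$R{\left(V \right)} = -1$
$s{\left(T \right)} = - T$ ($s{\left(T \right)} = \left(T + 0\right) \left(-1\right) = T \left(-1\right) = - T$)
$s{\left(136 \right)} + \left(5205 - 21925\right) = \left(-1\right) 136 + \left(5205 - 21925\right) = -136 + \left(5205 - 21925\right) = -136 - 16720 = -16856$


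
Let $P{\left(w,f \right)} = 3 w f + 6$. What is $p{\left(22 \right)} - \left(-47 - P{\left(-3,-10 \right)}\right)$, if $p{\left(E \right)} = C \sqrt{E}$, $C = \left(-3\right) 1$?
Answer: $143 - 3 \sqrt{22} \approx 128.93$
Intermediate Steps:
$P{\left(w,f \right)} = 6 + 3 f w$ ($P{\left(w,f \right)} = 3 f w + 6 = 6 + 3 f w$)
$C = -3$
$p{\left(E \right)} = - 3 \sqrt{E}$
$p{\left(22 \right)} - \left(-47 - P{\left(-3,-10 \right)}\right) = - 3 \sqrt{22} - \left(-47 - \left(6 + 3 \left(-10\right) \left(-3\right)\right)\right) = - 3 \sqrt{22} - \left(-47 - \left(6 + 90\right)\right) = - 3 \sqrt{22} - \left(-47 - 96\right) = - 3 \sqrt{22} - -143 = - 3 \sqrt{22} + 143 = 143 - 3 \sqrt{22}$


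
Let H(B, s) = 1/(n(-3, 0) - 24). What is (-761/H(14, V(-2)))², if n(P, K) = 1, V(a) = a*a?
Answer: 306355009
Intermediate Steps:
V(a) = a²
H(B, s) = -1/23 (H(B, s) = 1/(1 - 24) = 1/(-23) = -1/23)
(-761/H(14, V(-2)))² = (-761/(-1/23))² = (-761*(-23))² = 17503² = 306355009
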